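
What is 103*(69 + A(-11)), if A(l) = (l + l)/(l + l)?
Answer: 7210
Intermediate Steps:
A(l) = 1 (A(l) = (2*l)/((2*l)) = (2*l)*(1/(2*l)) = 1)
103*(69 + A(-11)) = 103*(69 + 1) = 103*70 = 7210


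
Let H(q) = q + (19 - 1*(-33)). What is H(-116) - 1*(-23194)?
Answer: 23130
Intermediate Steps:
H(q) = 52 + q (H(q) = q + (19 + 33) = q + 52 = 52 + q)
H(-116) - 1*(-23194) = (52 - 116) - 1*(-23194) = -64 + 23194 = 23130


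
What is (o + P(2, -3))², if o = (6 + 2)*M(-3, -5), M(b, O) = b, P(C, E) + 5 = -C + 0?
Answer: 961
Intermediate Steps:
P(C, E) = -5 - C (P(C, E) = -5 + (-C + 0) = -5 - C)
o = -24 (o = (6 + 2)*(-3) = 8*(-3) = -24)
(o + P(2, -3))² = (-24 + (-5 - 1*2))² = (-24 + (-5 - 2))² = (-24 - 7)² = (-31)² = 961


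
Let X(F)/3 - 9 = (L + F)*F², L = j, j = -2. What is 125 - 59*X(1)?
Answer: -1291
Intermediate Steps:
L = -2
X(F) = 27 + 3*F²*(-2 + F) (X(F) = 27 + 3*((-2 + F)*F²) = 27 + 3*(F²*(-2 + F)) = 27 + 3*F²*(-2 + F))
125 - 59*X(1) = 125 - 59*(27 - 6*1² + 3*1³) = 125 - 59*(27 - 6*1 + 3*1) = 125 - 59*(27 - 6 + 3) = 125 - 59*24 = 125 - 1416 = -1291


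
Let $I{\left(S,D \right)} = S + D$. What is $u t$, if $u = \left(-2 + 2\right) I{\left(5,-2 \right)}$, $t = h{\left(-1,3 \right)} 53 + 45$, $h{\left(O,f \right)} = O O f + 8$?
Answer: $0$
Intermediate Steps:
$h{\left(O,f \right)} = 8 + f O^{2}$ ($h{\left(O,f \right)} = O^{2} f + 8 = f O^{2} + 8 = 8 + f O^{2}$)
$I{\left(S,D \right)} = D + S$
$t = 628$ ($t = \left(8 + 3 \left(-1\right)^{2}\right) 53 + 45 = \left(8 + 3 \cdot 1\right) 53 + 45 = \left(8 + 3\right) 53 + 45 = 11 \cdot 53 + 45 = 583 + 45 = 628$)
$u = 0$ ($u = \left(-2 + 2\right) \left(-2 + 5\right) = 0 \cdot 3 = 0$)
$u t = 0 \cdot 628 = 0$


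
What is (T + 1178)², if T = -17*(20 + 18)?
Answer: 283024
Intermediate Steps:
T = -646 (T = -17*38 = -646)
(T + 1178)² = (-646 + 1178)² = 532² = 283024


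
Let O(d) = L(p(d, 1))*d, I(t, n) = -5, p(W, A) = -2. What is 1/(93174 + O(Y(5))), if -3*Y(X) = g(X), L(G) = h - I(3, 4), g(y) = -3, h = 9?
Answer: 1/93188 ≈ 1.0731e-5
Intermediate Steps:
L(G) = 14 (L(G) = 9 - 1*(-5) = 9 + 5 = 14)
Y(X) = 1 (Y(X) = -⅓*(-3) = 1)
O(d) = 14*d
1/(93174 + O(Y(5))) = 1/(93174 + 14*1) = 1/(93174 + 14) = 1/93188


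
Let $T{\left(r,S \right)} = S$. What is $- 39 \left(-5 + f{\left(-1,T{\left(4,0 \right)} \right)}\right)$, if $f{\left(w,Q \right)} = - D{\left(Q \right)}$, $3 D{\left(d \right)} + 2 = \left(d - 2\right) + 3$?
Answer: $182$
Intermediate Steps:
$D{\left(d \right)} = - \frac{1}{3} + \frac{d}{3}$ ($D{\left(d \right)} = - \frac{2}{3} + \frac{\left(d - 2\right) + 3}{3} = - \frac{2}{3} + \frac{\left(-2 + d\right) + 3}{3} = - \frac{2}{3} + \frac{1 + d}{3} = - \frac{2}{3} + \left(\frac{1}{3} + \frac{d}{3}\right) = - \frac{1}{3} + \frac{d}{3}$)
$f{\left(w,Q \right)} = \frac{1}{3} - \frac{Q}{3}$ ($f{\left(w,Q \right)} = - (- \frac{1}{3} + \frac{Q}{3}) = \frac{1}{3} - \frac{Q}{3}$)
$- 39 \left(-5 + f{\left(-1,T{\left(4,0 \right)} \right)}\right) = - 39 \left(-5 + \left(\frac{1}{3} - 0\right)\right) = - 39 \left(-5 + \left(\frac{1}{3} + 0\right)\right) = - 39 \left(-5 + \frac{1}{3}\right) = \left(-39\right) \left(- \frac{14}{3}\right) = 182$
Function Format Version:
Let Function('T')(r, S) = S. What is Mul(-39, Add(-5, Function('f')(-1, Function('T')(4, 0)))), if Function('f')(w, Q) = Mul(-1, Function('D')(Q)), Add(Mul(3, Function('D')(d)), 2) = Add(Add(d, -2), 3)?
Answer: 182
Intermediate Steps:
Function('D')(d) = Add(Rational(-1, 3), Mul(Rational(1, 3), d)) (Function('D')(d) = Add(Rational(-2, 3), Mul(Rational(1, 3), Add(Add(d, -2), 3))) = Add(Rational(-2, 3), Mul(Rational(1, 3), Add(Add(-2, d), 3))) = Add(Rational(-2, 3), Mul(Rational(1, 3), Add(1, d))) = Add(Rational(-2, 3), Add(Rational(1, 3), Mul(Rational(1, 3), d))) = Add(Rational(-1, 3), Mul(Rational(1, 3), d)))
Function('f')(w, Q) = Add(Rational(1, 3), Mul(Rational(-1, 3), Q)) (Function('f')(w, Q) = Mul(-1, Add(Rational(-1, 3), Mul(Rational(1, 3), Q))) = Add(Rational(1, 3), Mul(Rational(-1, 3), Q)))
Mul(-39, Add(-5, Function('f')(-1, Function('T')(4, 0)))) = Mul(-39, Add(-5, Add(Rational(1, 3), Mul(Rational(-1, 3), 0)))) = Mul(-39, Add(-5, Add(Rational(1, 3), 0))) = Mul(-39, Add(-5, Rational(1, 3))) = Mul(-39, Rational(-14, 3)) = 182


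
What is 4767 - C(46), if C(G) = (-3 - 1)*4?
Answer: 4783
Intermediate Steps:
C(G) = -16 (C(G) = -4*4 = -16)
4767 - C(46) = 4767 - 1*(-16) = 4767 + 16 = 4783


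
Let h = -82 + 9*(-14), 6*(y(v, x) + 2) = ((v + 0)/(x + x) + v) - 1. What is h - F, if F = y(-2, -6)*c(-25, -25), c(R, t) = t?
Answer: -9713/36 ≈ -269.81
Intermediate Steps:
y(v, x) = -13/6 + v/6 + v/(12*x) (y(v, x) = -2 + (((v + 0)/(x + x) + v) - 1)/6 = -2 + ((v/((2*x)) + v) - 1)/6 = -2 + ((v*(1/(2*x)) + v) - 1)/6 = -2 + ((v/(2*x) + v) - 1)/6 = -2 + ((v + v/(2*x)) - 1)/6 = -2 + (-1 + v + v/(2*x))/6 = -2 + (-⅙ + v/6 + v/(12*x)) = -13/6 + v/6 + v/(12*x))
F = 2225/36 (F = ((1/12)*(-2 + 2*(-6)*(-13 - 2))/(-6))*(-25) = ((1/12)*(-⅙)*(-2 + 2*(-6)*(-15)))*(-25) = ((1/12)*(-⅙)*(-2 + 180))*(-25) = ((1/12)*(-⅙)*178)*(-25) = -89/36*(-25) = 2225/36 ≈ 61.806)
h = -208 (h = -82 - 126 = -208)
h - F = -208 - 1*2225/36 = -208 - 2225/36 = -9713/36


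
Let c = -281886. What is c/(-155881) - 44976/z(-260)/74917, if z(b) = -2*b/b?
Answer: 2238500490/1061648807 ≈ 2.1085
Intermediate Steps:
z(b) = -2 (z(b) = -2*1 = -2)
c/(-155881) - 44976/z(-260)/74917 = -281886/(-155881) - 44976/(-2)/74917 = -281886*(-1/155881) - 44976*(-1/2)*(1/74917) = 25626/14171 + 22488*(1/74917) = 25626/14171 + 22488/74917 = 2238500490/1061648807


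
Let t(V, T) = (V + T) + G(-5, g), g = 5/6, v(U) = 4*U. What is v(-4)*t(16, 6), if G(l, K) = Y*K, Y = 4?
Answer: -1216/3 ≈ -405.33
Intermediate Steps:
g = ⅚ (g = 5*(⅙) = ⅚ ≈ 0.83333)
G(l, K) = 4*K
t(V, T) = 10/3 + T + V (t(V, T) = (V + T) + 4*(⅚) = (T + V) + 10/3 = 10/3 + T + V)
v(-4)*t(16, 6) = (4*(-4))*(10/3 + 6 + 16) = -16*76/3 = -1216/3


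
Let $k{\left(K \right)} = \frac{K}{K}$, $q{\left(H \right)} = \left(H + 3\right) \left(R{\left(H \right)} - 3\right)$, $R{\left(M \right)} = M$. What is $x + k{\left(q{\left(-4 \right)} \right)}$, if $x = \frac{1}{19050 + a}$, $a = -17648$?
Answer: $\frac{1403}{1402} \approx 1.0007$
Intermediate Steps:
$q{\left(H \right)} = \left(-3 + H\right) \left(3 + H\right)$ ($q{\left(H \right)} = \left(H + 3\right) \left(H - 3\right) = \left(3 + H\right) \left(-3 + H\right) = \left(-3 + H\right) \left(3 + H\right)$)
$k{\left(K \right)} = 1$
$x = \frac{1}{1402}$ ($x = \frac{1}{19050 - 17648} = \frac{1}{1402} \approx 0.00071327$)
$x + k{\left(q{\left(-4 \right)} \right)} = \frac{1}{1402} + 1 = \frac{1403}{1402}$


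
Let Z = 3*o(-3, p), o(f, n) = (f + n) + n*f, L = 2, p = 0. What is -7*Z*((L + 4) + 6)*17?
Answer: 12852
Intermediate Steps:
o(f, n) = f + n + f*n (o(f, n) = (f + n) + f*n = f + n + f*n)
Z = -9 (Z = 3*(-3 + 0 - 3*0) = 3*(-3 + 0 + 0) = 3*(-3) = -9)
-7*Z*((L + 4) + 6)*17 = -(-63)*((2 + 4) + 6)*17 = -(-63)*(6 + 6)*17 = -(-63)*12*17 = -7*(-108)*17 = 756*17 = 12852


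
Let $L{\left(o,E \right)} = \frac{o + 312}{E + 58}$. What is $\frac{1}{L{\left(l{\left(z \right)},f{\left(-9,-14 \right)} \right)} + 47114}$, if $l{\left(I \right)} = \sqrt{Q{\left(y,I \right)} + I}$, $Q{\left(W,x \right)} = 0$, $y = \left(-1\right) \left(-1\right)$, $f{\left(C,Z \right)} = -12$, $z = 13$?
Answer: $\frac{99707576}{4698299013123} - \frac{46 \sqrt{13}}{4698299013123} \approx 2.1222 \cdot 10^{-5}$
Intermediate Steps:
$y = 1$
$l{\left(I \right)} = \sqrt{I}$ ($l{\left(I \right)} = \sqrt{0 + I} = \sqrt{I}$)
$L{\left(o,E \right)} = \frac{312 + o}{58 + E}$
$\frac{1}{L{\left(l{\left(z \right)},f{\left(-9,-14 \right)} \right)} + 47114} = \frac{1}{\frac{312 + \sqrt{13}}{58 - 12} + 47114} = \frac{1}{\frac{312 + \sqrt{13}}{46} + 47114} = \frac{1}{\left(\frac{156}{23} + \frac{\sqrt{13}}{46}\right) + 47114} = \frac{1}{\frac{1083778}{23} + \frac{\sqrt{13}}{46}}$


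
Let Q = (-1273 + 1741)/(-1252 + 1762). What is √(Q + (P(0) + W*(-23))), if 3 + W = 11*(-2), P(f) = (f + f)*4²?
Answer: √4161005/85 ≈ 23.998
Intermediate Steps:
P(f) = 32*f (P(f) = (2*f)*16 = 32*f)
W = -25 (W = -3 + 11*(-2) = -3 - 22 = -25)
Q = 78/85 (Q = 468/510 = 468*(1/510) = 78/85 ≈ 0.91765)
√(Q + (P(0) + W*(-23))) = √(78/85 + (32*0 - 25*(-23))) = √(78/85 + (0 + 575)) = √(78/85 + 575) = √(48953/85) = √4161005/85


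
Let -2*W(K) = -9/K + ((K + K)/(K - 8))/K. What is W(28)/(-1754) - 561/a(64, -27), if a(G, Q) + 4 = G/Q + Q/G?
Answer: 43281390283/524025040 ≈ 82.594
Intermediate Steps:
a(G, Q) = -4 + G/Q + Q/G (a(G, Q) = -4 + (G/Q + Q/G) = -4 + G/Q + Q/G)
W(K) = -1/(-8 + K) + 9/(2*K) (W(K) = -(-9/K + ((K + K)/(K - 8))/K)/2 = -(-9/K + ((2*K)/(-8 + K))/K)/2 = -(-9/K + (2*K/(-8 + K))/K)/2 = -(-9/K + 2/(-8 + K))/2 = -1/(-8 + K) + 9/(2*K))
W(28)/(-1754) - 561/a(64, -27) = ((1/2)*(-72 + 7*28)/(28*(-8 + 28)))/(-1754) - 561/(-4 + 64/(-27) - 27/64) = ((1/2)*(1/28)*(-72 + 196)/20)*(-1/1754) - 561/(-4 + 64*(-1/27) - 27*1/64) = ((1/2)*(1/28)*(1/20)*124)*(-1/1754) - 561/(-4 - 64/27 - 27/64) = (31/280)*(-1/1754) - 561/(-11737/1728) = -31/491120 - 561*(-1728/11737) = -31/491120 + 88128/1067 = 43281390283/524025040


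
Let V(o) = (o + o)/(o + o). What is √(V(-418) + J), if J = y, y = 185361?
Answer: √185362 ≈ 430.54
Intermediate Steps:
V(o) = 1 (V(o) = (2*o)/((2*o)) = (2*o)*(1/(2*o)) = 1)
J = 185361
√(V(-418) + J) = √(1 + 185361) = √185362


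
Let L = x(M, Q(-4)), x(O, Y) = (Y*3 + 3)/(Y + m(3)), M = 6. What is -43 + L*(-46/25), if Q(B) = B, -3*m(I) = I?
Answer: -5789/125 ≈ -46.312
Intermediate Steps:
m(I) = -I/3
x(O, Y) = (3 + 3*Y)/(-1 + Y) (x(O, Y) = (Y*3 + 3)/(Y - ⅓*3) = (3*Y + 3)/(Y - 1) = (3 + 3*Y)/(-1 + Y))
L = 9/5 (L = 3*(1 - 4)/(-1 - 4) = 3*(-3)/(-5) = 3*(-⅕)*(-3) = 9/5 ≈ 1.8000)
-43 + L*(-46/25) = -43 + 9*(-46/25)/5 = -43 + 9*(-46*1/25)/5 = -43 + (9/5)*(-46/25) = -43 - 414/125 = -5789/125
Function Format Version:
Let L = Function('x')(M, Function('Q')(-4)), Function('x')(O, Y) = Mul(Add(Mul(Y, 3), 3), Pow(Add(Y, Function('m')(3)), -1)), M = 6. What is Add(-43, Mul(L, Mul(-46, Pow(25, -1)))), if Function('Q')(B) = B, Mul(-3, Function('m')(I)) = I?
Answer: Rational(-5789, 125) ≈ -46.312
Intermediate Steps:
Function('m')(I) = Mul(Rational(-1, 3), I)
Function('x')(O, Y) = Mul(Pow(Add(-1, Y), -1), Add(3, Mul(3, Y))) (Function('x')(O, Y) = Mul(Add(Mul(Y, 3), 3), Pow(Add(Y, Mul(Rational(-1, 3), 3)), -1)) = Mul(Add(Mul(3, Y), 3), Pow(Add(Y, -1), -1)) = Mul(Add(3, Mul(3, Y)), Pow(Add(-1, Y), -1)) = Mul(Pow(Add(-1, Y), -1), Add(3, Mul(3, Y))))
L = Rational(9, 5) (L = Mul(3, Pow(Add(-1, -4), -1), Add(1, -4)) = Mul(3, Pow(-5, -1), -3) = Mul(3, Rational(-1, 5), -3) = Rational(9, 5) ≈ 1.8000)
Add(-43, Mul(L, Mul(-46, Pow(25, -1)))) = Add(-43, Mul(Rational(9, 5), Mul(-46, Pow(25, -1)))) = Add(-43, Mul(Rational(9, 5), Mul(-46, Rational(1, 25)))) = Add(-43, Mul(Rational(9, 5), Rational(-46, 25))) = Add(-43, Rational(-414, 125)) = Rational(-5789, 125)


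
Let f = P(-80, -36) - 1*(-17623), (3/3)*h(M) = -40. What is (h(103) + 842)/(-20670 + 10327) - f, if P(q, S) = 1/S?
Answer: -6561907333/372348 ≈ -17623.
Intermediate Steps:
h(M) = -40
f = 634427/36 (f = 1/(-36) - 1*(-17623) = -1/36 + 17623 = 634427/36 ≈ 17623.)
(h(103) + 842)/(-20670 + 10327) - f = (-40 + 842)/(-20670 + 10327) - 1*634427/36 = 802/(-10343) - 634427/36 = 802*(-1/10343) - 634427/36 = -802/10343 - 634427/36 = -6561907333/372348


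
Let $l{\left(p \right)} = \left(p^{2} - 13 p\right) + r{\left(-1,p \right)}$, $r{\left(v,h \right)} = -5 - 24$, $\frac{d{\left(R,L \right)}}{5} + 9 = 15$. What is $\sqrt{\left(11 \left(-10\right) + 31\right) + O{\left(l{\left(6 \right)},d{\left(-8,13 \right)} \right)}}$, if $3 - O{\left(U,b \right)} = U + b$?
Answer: $i \sqrt{35} \approx 5.9161 i$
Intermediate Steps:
$d{\left(R,L \right)} = 30$ ($d{\left(R,L \right)} = -45 + 5 \cdot 15 = -45 + 75 = 30$)
$r{\left(v,h \right)} = -29$ ($r{\left(v,h \right)} = -5 - 24 = -29$)
$l{\left(p \right)} = -29 + p^{2} - 13 p$ ($l{\left(p \right)} = \left(p^{2} - 13 p\right) - 29 = -29 + p^{2} - 13 p$)
$O{\left(U,b \right)} = 3 - U - b$ ($O{\left(U,b \right)} = 3 - \left(U + b\right) = 3 - U - b$)
$\sqrt{\left(11 \left(-10\right) + 31\right) + O{\left(l{\left(6 \right)},d{\left(-8,13 \right)} \right)}} = \sqrt{\left(11 \left(-10\right) + 31\right) - \left(34 - 78\right)} = \sqrt{\left(-110 + 31\right) - -44} = \sqrt{-79 - -44} = \sqrt{-79 + \left(3 + 71 - 30\right)} = \sqrt{-79 + 44} = \sqrt{-35} = i \sqrt{35}$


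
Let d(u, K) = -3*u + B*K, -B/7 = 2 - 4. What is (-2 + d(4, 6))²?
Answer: 4900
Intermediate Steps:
B = 14 (B = -7*(2 - 4) = -7*(-2) = 14)
d(u, K) = -3*u + 14*K
(-2 + d(4, 6))² = (-2 + (-3*4 + 14*6))² = (-2 + (-12 + 84))² = (-2 + 72)² = 70² = 4900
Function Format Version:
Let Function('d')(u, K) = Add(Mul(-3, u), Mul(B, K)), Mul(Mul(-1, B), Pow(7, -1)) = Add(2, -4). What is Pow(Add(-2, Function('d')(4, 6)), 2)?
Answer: 4900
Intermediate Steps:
B = 14 (B = Mul(-7, Add(2, -4)) = Mul(-7, -2) = 14)
Function('d')(u, K) = Add(Mul(-3, u), Mul(14, K))
Pow(Add(-2, Function('d')(4, 6)), 2) = Pow(Add(-2, Add(Mul(-3, 4), Mul(14, 6))), 2) = Pow(Add(-2, Add(-12, 84)), 2) = Pow(Add(-2, 72), 2) = Pow(70, 2) = 4900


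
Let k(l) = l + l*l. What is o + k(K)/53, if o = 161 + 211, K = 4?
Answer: 19736/53 ≈ 372.38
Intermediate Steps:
k(l) = l + l**2
o = 372
o + k(K)/53 = 372 + (4*(1 + 4))/53 = 372 + (4*5)*(1/53) = 372 + 20*(1/53) = 372 + 20/53 = 19736/53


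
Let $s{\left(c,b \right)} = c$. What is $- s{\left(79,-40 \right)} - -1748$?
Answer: $1669$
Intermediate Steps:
$- s{\left(79,-40 \right)} - -1748 = \left(-1\right) 79 - -1748 = -79 + \left(-12172 + 13920\right) = -79 + 1748 = 1669$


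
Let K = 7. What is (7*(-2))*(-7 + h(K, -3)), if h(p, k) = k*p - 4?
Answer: 448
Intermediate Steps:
h(p, k) = -4 + k*p
(7*(-2))*(-7 + h(K, -3)) = (7*(-2))*(-7 + (-4 - 3*7)) = -14*(-7 + (-4 - 21)) = -14*(-7 - 25) = -14*(-32) = 448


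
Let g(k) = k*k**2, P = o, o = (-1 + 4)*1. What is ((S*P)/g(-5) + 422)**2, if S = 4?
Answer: 2781296644/15625 ≈ 1.7800e+5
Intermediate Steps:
o = 3 (o = 3*1 = 3)
P = 3
g(k) = k**3
((S*P)/g(-5) + 422)**2 = ((4*3)/((-5)**3) + 422)**2 = (12/(-125) + 422)**2 = (12*(-1/125) + 422)**2 = (-12/125 + 422)**2 = (52738/125)**2 = 2781296644/15625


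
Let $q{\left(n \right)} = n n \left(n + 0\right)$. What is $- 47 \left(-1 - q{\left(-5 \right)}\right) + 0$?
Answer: $-5828$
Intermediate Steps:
$q{\left(n \right)} = n^{3}$ ($q{\left(n \right)} = n n n = n n^{2} = n^{3}$)
$- 47 \left(-1 - q{\left(-5 \right)}\right) + 0 = - 47 \left(-1 - \left(-5\right)^{3}\right) + 0 = - 47 \left(-1 - -125\right) + 0 = - 47 \left(-1 + 125\right) + 0 = \left(-47\right) 124 + 0 = -5828 + 0 = -5828$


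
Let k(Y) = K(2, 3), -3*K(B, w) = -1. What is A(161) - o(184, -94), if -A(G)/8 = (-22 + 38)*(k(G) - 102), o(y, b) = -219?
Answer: 39697/3 ≈ 13232.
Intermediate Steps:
K(B, w) = 1/3 (K(B, w) = -1/3*(-1) = 1/3)
k(Y) = 1/3
A(G) = 39040/3 (A(G) = -8*(-22 + 38)*(1/3 - 102) = -128*(-305)/3 = -8*(-4880/3) = 39040/3)
A(161) - o(184, -94) = 39040/3 - 1*(-219) = 39040/3 + 219 = 39697/3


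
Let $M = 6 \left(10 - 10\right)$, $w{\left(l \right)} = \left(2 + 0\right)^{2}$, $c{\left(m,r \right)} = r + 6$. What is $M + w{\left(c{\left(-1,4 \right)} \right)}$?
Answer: $4$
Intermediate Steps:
$c{\left(m,r \right)} = 6 + r$
$w{\left(l \right)} = 4$ ($w{\left(l \right)} = 2^{2} = 4$)
$M = 0$ ($M = 6 \cdot 0 = 0$)
$M + w{\left(c{\left(-1,4 \right)} \right)} = 0 + 4 = 4$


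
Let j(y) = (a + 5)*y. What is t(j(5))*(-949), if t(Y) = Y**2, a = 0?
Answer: -593125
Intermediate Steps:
j(y) = 5*y (j(y) = (0 + 5)*y = 5*y)
t(j(5))*(-949) = (5*5)**2*(-949) = 25**2*(-949) = 625*(-949) = -593125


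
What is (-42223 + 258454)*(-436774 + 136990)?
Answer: -64822594104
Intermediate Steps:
(-42223 + 258454)*(-436774 + 136990) = 216231*(-299784) = -64822594104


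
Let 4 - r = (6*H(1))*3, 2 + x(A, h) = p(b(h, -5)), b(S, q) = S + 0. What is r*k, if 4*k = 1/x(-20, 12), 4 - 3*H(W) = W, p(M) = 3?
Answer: -7/2 ≈ -3.5000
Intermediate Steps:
b(S, q) = S
H(W) = 4/3 - W/3
x(A, h) = 1 (x(A, h) = -2 + 3 = 1)
r = -14 (r = 4 - 6*(4/3 - ⅓*1)*3 = 4 - 6*(4/3 - ⅓)*3 = 4 - 6*1*3 = 4 - 6*3 = 4 - 1*18 = 4 - 18 = -14)
k = ¼ (k = (¼)/1 = (¼)*1 = ¼ ≈ 0.25000)
r*k = -14*¼ = -7/2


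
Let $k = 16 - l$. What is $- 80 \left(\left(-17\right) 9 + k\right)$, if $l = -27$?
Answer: $8800$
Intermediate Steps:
$k = 43$ ($k = 16 - -27 = 16 + 27 = 43$)
$- 80 \left(\left(-17\right) 9 + k\right) = - 80 \left(\left(-17\right) 9 + 43\right) = - 80 \left(-153 + 43\right) = \left(-80\right) \left(-110\right) = 8800$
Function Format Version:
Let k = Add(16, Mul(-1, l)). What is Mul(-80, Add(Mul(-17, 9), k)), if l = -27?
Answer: 8800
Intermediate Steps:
k = 43 (k = Add(16, Mul(-1, -27)) = Add(16, 27) = 43)
Mul(-80, Add(Mul(-17, 9), k)) = Mul(-80, Add(Mul(-17, 9), 43)) = Mul(-80, Add(-153, 43)) = Mul(-80, -110) = 8800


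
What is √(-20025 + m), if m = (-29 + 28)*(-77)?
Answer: 2*I*√4987 ≈ 141.24*I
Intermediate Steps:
m = 77 (m = -1*(-77) = 77)
√(-20025 + m) = √(-20025 + 77) = √(-19948) = 2*I*√4987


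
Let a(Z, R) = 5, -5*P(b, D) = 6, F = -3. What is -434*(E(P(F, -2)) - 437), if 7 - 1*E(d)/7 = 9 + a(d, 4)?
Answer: 210924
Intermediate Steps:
P(b, D) = -6/5 (P(b, D) = -⅕*6 = -6/5)
E(d) = -49 (E(d) = 49 - 7*(9 + 5) = 49 - 7*14 = 49 - 98 = -49)
-434*(E(P(F, -2)) - 437) = -434*(-49 - 437) = -434*(-486) = 210924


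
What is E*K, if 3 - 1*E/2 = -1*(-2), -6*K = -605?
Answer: 605/3 ≈ 201.67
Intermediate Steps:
K = 605/6 (K = -⅙*(-605) = 605/6 ≈ 100.83)
E = 2 (E = 6 - (-2)*(-2) = 6 - 2*2 = 6 - 4 = 2)
E*K = 2*(605/6) = 605/3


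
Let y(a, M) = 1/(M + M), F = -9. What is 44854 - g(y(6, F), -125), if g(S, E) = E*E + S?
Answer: 526123/18 ≈ 29229.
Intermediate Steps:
y(a, M) = 1/(2*M)
g(S, E) = S + E² (g(S, E) = E² + S = S + E²)
44854 - g(y(6, F), -125) = 44854 - ((½)/(-9) + (-125)²) = 44854 - ((½)*(-⅑) + 15625) = 44854 - (-1/18 + 15625) = 44854 - 1*281249/18 = 44854 - 281249/18 = 526123/18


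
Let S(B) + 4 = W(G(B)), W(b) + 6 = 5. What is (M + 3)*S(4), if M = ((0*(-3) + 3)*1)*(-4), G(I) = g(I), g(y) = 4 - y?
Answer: 45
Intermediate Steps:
G(I) = 4 - I
M = -12 (M = ((0 + 3)*1)*(-4) = (3*1)*(-4) = 3*(-4) = -12)
W(b) = -1 (W(b) = -6 + 5 = -1)
S(B) = -5 (S(B) = -4 - 1 = -5)
(M + 3)*S(4) = (-12 + 3)*(-5) = -9*(-5) = 45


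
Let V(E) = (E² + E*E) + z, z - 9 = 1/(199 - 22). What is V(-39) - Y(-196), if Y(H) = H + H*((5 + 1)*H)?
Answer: -40223072/177 ≈ -2.2725e+5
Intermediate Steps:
z = 1594/177 (z = 9 + 1/(199 - 22) = 9 + 1/177 = 1594/177 ≈ 9.0056)
Y(H) = H + 6*H² (Y(H) = H + H*(6*H) = H + 6*H²)
V(E) = 1594/177 + 2*E² (V(E) = (E² + E*E) + 1594/177 = (E² + E²) + 1594/177 = 2*E² + 1594/177 = 1594/177 + 2*E²)
V(-39) - Y(-196) = (1594/177 + 2*(-39)²) - (-196)*(1 + 6*(-196)) = (1594/177 + 2*1521) - (-196)*(1 - 1176) = (1594/177 + 3042) - (-196)*(-1175) = 540028/177 - 1*230300 = 540028/177 - 230300 = -40223072/177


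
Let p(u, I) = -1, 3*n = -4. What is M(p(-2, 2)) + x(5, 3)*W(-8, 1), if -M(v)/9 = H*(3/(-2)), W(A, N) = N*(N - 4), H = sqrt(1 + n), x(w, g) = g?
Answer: -9 + 9*I*sqrt(3)/2 ≈ -9.0 + 7.7942*I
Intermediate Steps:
n = -4/3 (n = (1/3)*(-4) = -4/3 ≈ -1.3333)
H = I*sqrt(3)/3 (H = sqrt(1 - 4/3) = sqrt(-1/3) = I*sqrt(3)/3 ≈ 0.57735*I)
W(A, N) = N*(-4 + N)
M(v) = 9*I*sqrt(3)/2 (M(v) = -9*I*sqrt(3)/3*3/(-2) = -9*I*sqrt(3)/3*3*(-1/2) = -9*I*sqrt(3)/3*(-3)/2 = -(-9)*I*sqrt(3)/2 = 9*I*sqrt(3)/2)
M(p(-2, 2)) + x(5, 3)*W(-8, 1) = 9*I*sqrt(3)/2 + 3*(1*(-4 + 1)) = 9*I*sqrt(3)/2 + 3*(1*(-3)) = 9*I*sqrt(3)/2 + 3*(-3) = 9*I*sqrt(3)/2 - 9 = -9 + 9*I*sqrt(3)/2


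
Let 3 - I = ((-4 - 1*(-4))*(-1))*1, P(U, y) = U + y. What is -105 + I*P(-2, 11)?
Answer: -78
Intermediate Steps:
I = 3 (I = 3 - (-4 - 1*(-4))*(-1) = 3 - (-4 + 4)*(-1) = 3 - 0*(-1) = 3 - 0 = 3 - 1*0 = 3 + 0 = 3)
-105 + I*P(-2, 11) = -105 + 3*(-2 + 11) = -105 + 3*9 = -105 + 27 = -78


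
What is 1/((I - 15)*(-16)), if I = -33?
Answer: 1/768 ≈ 0.0013021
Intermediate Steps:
1/((I - 15)*(-16)) = 1/((-33 - 15)*(-16)) = 1/(-48*(-16)) = 1/768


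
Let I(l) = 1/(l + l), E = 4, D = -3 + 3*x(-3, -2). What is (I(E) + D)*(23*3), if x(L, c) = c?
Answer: -4899/8 ≈ -612.38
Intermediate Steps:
D = -9 (D = -3 + 3*(-2) = -3 - 6 = -9)
I(l) = 1/(2*l)
(I(E) + D)*(23*3) = ((½)/4 - 9)*(23*3) = ((½)*(¼) - 9)*69 = (⅛ - 9)*69 = -71/8*69 = -4899/8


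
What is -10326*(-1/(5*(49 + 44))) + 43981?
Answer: 6820497/155 ≈ 44003.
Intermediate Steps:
-10326*(-1/(5*(49 + 44))) + 43981 = -10326/(93*(-5)) + 43981 = -10326/(-465) + 43981 = -10326*(-1/465) + 43981 = 3442/155 + 43981 = 6820497/155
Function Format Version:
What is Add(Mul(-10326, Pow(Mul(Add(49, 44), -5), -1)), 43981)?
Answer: Rational(6820497, 155) ≈ 44003.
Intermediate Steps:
Add(Mul(-10326, Pow(Mul(Add(49, 44), -5), -1)), 43981) = Add(Mul(-10326, Pow(Mul(93, -5), -1)), 43981) = Add(Mul(-10326, Pow(-465, -1)), 43981) = Add(Mul(-10326, Rational(-1, 465)), 43981) = Add(Rational(3442, 155), 43981) = Rational(6820497, 155)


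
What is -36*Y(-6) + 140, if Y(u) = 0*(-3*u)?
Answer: 140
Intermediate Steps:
Y(u) = 0
-36*Y(-6) + 140 = -36*0 + 140 = 0 + 140 = 140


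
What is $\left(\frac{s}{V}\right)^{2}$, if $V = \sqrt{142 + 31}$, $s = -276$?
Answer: $\frac{76176}{173} \approx 440.32$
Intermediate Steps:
$V = \sqrt{173} \approx 13.153$
$\left(\frac{s}{V}\right)^{2} = \left(- \frac{276}{\sqrt{173}}\right)^{2} = \left(- 276 \frac{\sqrt{173}}{173}\right)^{2} = \left(- \frac{276 \sqrt{173}}{173}\right)^{2} = \frac{76176}{173}$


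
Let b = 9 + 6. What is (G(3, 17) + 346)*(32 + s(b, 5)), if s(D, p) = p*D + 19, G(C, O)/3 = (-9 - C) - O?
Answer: 32634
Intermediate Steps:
b = 15
G(C, O) = -27 - 3*C - 3*O (G(C, O) = 3*((-9 - C) - O) = 3*(-9 - C - O) = -27 - 3*C - 3*O)
s(D, p) = 19 + D*p (s(D, p) = D*p + 19 = 19 + D*p)
(G(3, 17) + 346)*(32 + s(b, 5)) = ((-27 - 3*3 - 3*17) + 346)*(32 + (19 + 15*5)) = ((-27 - 9 - 51) + 346)*(32 + (19 + 75)) = (-87 + 346)*(32 + 94) = 259*126 = 32634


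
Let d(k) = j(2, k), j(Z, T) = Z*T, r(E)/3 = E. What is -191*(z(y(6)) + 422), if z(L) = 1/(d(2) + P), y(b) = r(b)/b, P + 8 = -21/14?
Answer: -886240/11 ≈ -80567.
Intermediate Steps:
r(E) = 3*E
P = -19/2 (P = -8 - 21/14 = -8 - 21*1/14 = -8 - 3/2 = -19/2 ≈ -9.5000)
j(Z, T) = T*Z
d(k) = 2*k (d(k) = k*2 = 2*k)
y(b) = 3 (y(b) = (3*b)/b = 3)
z(L) = -2/11 (z(L) = 1/(2*2 - 19/2) = 1/(4 - 19/2) = 1/(-11/2) = -2/11)
-191*(z(y(6)) + 422) = -191*(-2/11 + 422) = -191*4640/11 = -886240/11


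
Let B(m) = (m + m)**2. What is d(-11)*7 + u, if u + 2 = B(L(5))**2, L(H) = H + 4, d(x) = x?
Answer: 104897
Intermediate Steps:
L(H) = 4 + H
B(m) = 4*m**2 (B(m) = (2*m)**2 = 4*m**2)
u = 104974 (u = -2 + (4*(4 + 5)**2)**2 = -2 + (4*9**2)**2 = -2 + (4*81)**2 = -2 + 324**2 = -2 + 104976 = 104974)
d(-11)*7 + u = -11*7 + 104974 = -77 + 104974 = 104897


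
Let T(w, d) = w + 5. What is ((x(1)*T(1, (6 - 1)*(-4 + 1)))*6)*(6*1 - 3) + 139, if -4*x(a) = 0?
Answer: 139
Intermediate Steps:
x(a) = 0 (x(a) = -¼*0 = 0)
T(w, d) = 5 + w
((x(1)*T(1, (6 - 1)*(-4 + 1)))*6)*(6*1 - 3) + 139 = ((0*(5 + 1))*6)*(6*1 - 3) + 139 = ((0*6)*6)*(6 - 3) + 139 = (0*6)*3 + 139 = 0*3 + 139 = 0 + 139 = 139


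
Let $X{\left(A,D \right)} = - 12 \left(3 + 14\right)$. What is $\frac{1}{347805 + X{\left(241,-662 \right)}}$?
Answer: $\frac{1}{347601} \approx 2.8769 \cdot 10^{-6}$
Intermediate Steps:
$X{\left(A,D \right)} = -204$ ($X{\left(A,D \right)} = \left(-12\right) 17 = -204$)
$\frac{1}{347805 + X{\left(241,-662 \right)}} = \frac{1}{347805 - 204} = \frac{1}{347601}$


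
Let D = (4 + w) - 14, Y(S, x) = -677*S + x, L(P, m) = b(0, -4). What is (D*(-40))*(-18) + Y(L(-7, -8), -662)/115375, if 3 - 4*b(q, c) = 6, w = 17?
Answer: 2325959383/461500 ≈ 5040.0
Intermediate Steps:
b(q, c) = -3/4 (b(q, c) = 3/4 - 1/4*6 = 3/4 - 3/2 = -3/4)
L(P, m) = -3/4
Y(S, x) = x - 677*S
D = 7 (D = (4 + 17) - 14 = 21 - 14 = 7)
(D*(-40))*(-18) + Y(L(-7, -8), -662)/115375 = (7*(-40))*(-18) + (-662 - 677*(-3/4))/115375 = -280*(-18) + (-662 + 2031/4)*(1/115375) = 5040 - 617/4*1/115375 = 5040 - 617/461500 = 2325959383/461500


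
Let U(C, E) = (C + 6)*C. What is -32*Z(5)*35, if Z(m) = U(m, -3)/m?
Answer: -12320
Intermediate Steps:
U(C, E) = C*(6 + C) (U(C, E) = (6 + C)*C = C*(6 + C))
Z(m) = 6 + m (Z(m) = (m*(6 + m))/m = 6 + m)
-32*Z(5)*35 = -32*(6 + 5)*35 = -32*11*35 = -352*35 = -12320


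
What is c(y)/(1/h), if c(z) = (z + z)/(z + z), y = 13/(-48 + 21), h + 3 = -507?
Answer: -510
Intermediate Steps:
h = -510 (h = -3 - 507 = -510)
y = -13/27 (y = 13/(-27) = 13*(-1/27) = -13/27 ≈ -0.48148)
c(z) = 1 (c(z) = (2*z)/((2*z)) = (2*z)*(1/(2*z)) = 1)
c(y)/(1/h) = 1/1/(-510) = 1/(-1/510) = 1*(-510) = -510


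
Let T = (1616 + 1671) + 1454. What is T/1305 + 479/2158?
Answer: 10856173/2816190 ≈ 3.8549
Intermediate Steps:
T = 4741 (T = 3287 + 1454 = 4741)
T/1305 + 479/2158 = 4741/1305 + 479/2158 = 10856173/2816190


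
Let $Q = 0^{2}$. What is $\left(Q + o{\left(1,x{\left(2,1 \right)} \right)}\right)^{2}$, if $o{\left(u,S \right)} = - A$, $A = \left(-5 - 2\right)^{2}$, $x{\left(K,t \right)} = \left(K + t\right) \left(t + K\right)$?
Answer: $2401$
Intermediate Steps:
$Q = 0$
$x{\left(K,t \right)} = \left(K + t\right)^{2}$ ($x{\left(K,t \right)} = \left(K + t\right) \left(K + t\right) = \left(K + t\right)^{2}$)
$A = 49$ ($A = \left(-7\right)^{2} = 49$)
$o{\left(u,S \right)} = -49$ ($o{\left(u,S \right)} = \left(-1\right) 49 = -49$)
$\left(Q + o{\left(1,x{\left(2,1 \right)} \right)}\right)^{2} = \left(0 - 49\right)^{2} = \left(-49\right)^{2} = 2401$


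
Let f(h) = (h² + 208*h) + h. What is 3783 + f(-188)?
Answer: -165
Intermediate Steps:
f(h) = h² + 209*h
3783 + f(-188) = 3783 - 188*(209 - 188) = 3783 - 188*21 = 3783 - 3948 = -165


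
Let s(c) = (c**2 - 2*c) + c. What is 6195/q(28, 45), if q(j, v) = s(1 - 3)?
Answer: 2065/2 ≈ 1032.5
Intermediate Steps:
s(c) = c**2 - c
q(j, v) = 6 (q(j, v) = (1 - 3)*(-1 + (1 - 3)) = -2*(-1 - 2) = -2*(-3) = 6)
6195/q(28, 45) = 6195/6 = 6195*(1/6) = 2065/2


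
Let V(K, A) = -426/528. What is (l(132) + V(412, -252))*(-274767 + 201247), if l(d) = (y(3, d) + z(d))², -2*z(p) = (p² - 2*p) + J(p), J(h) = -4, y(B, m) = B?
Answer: -59465686397510/11 ≈ -5.4060e+12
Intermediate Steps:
z(p) = 2 + p - p²/2 (z(p) = -((p² - 2*p) - 4)/2 = -(-4 + p² - 2*p)/2 = 2 + p - p²/2)
V(K, A) = -71/88 (V(K, A) = -426*1/528 = -71/88)
l(d) = (5 + d - d²/2)² (l(d) = (3 + (2 + d - d²/2))² = (5 + d - d²/2)²)
(l(132) + V(412, -252))*(-274767 + 201247) = ((10 - 1*132² + 2*132)²/4 - 71/88)*(-274767 + 201247) = ((10 - 1*17424 + 264)²/4 - 71/88)*(-73520) = ((10 - 17424 + 264)²/4 - 71/88)*(-73520) = ((¼)*(-17150)² - 71/88)*(-73520) = ((¼)*294122500 - 71/88)*(-73520) = (73530625 - 71/88)*(-73520) = (6470694929/88)*(-73520) = -59465686397510/11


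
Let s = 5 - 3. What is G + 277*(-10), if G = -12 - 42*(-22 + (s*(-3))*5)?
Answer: -598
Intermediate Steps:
s = 2
G = 2172 (G = -12 - 42*(-22 + (2*(-3))*5) = -12 - 42*(-22 - 6*5) = -12 - 42*(-22 - 30) = -12 - 42*(-52) = -12 + 2184 = 2172)
G + 277*(-10) = 2172 + 277*(-10) = 2172 - 2770 = -598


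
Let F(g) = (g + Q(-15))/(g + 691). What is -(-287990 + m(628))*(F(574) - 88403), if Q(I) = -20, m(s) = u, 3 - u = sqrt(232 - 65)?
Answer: -32205367627867/1265 - 111829241*sqrt(167)/1265 ≈ -2.5460e+10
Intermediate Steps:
u = 3 - sqrt(167) (u = 3 - sqrt(232 - 65) = 3 - sqrt(167) ≈ -9.9229)
m(s) = 3 - sqrt(167)
F(g) = (-20 + g)/(691 + g) (F(g) = (g - 20)/(g + 691) = (-20 + g)/(691 + g))
-(-287990 + m(628))*(F(574) - 88403) = -(-287990 + (3 - sqrt(167)))*((-20 + 574)/(691 + 574) - 88403) = -(-287987 - sqrt(167))*(554/1265 - 88403) = -(-287987 - sqrt(167))*(-111829241)/1265 = -(32205367627867/1265 + 111829241*sqrt(167)/1265) = -32205367627867/1265 - 111829241*sqrt(167)/1265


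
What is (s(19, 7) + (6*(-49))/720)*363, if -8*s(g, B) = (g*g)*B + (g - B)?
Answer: -2307107/20 ≈ -1.1536e+5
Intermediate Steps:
s(g, B) = -g/8 + B/8 - B*g**2/8 (s(g, B) = -((g*g)*B + (g - B))/8 = -(g**2*B + (g - B))/8 = -(B*g**2 + (g - B))/8 = -(g - B + B*g**2)/8 = -g/8 + B/8 - B*g**2/8)
(s(19, 7) + (6*(-49))/720)*363 = ((-1/8*19 + (1/8)*7 - 1/8*7*19**2) + (6*(-49))/720)*363 = ((-19/8 + 7/8 - 1/8*7*361) - 294*1/720)*363 = ((-19/8 + 7/8 - 2527/8) - 49/120)*363 = (-2539/8 - 49/120)*363 = -19067/60*363 = -2307107/20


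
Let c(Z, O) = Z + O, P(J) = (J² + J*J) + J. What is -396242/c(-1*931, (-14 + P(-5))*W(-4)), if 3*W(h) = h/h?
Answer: 594363/1381 ≈ 430.39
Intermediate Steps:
W(h) = ⅓ (W(h) = (h/h)/3 = (⅓)*1 = ⅓)
P(J) = J + 2*J² (P(J) = (J² + J²) + J = 2*J² + J = J + 2*J²)
c(Z, O) = O + Z
-396242/c(-1*931, (-14 + P(-5))*W(-4)) = -396242/((-14 - 5*(1 + 2*(-5)))*(⅓) - 1*931) = -396242/((-14 - 5*(1 - 10))*(⅓) - 931) = -396242/((-14 - 5*(-9))*(⅓) - 931) = -396242/((-14 + 45)*(⅓) - 931) = -396242/(31*(⅓) - 931) = -396242/(31/3 - 931) = -396242/(-2762/3) = -396242*(-3/2762) = 594363/1381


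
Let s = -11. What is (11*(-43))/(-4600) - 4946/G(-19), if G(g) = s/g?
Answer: -432275197/50600 ≈ -8543.0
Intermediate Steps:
G(g) = -11/g
(11*(-43))/(-4600) - 4946/G(-19) = (11*(-43))/(-4600) - 4946/((-11/(-19))) = -473*(-1/4600) - 4946/((-11*(-1/19))) = 473/4600 - 4946/11/19 = 473/4600 - 4946*19/11 = 473/4600 - 93974/11 = -432275197/50600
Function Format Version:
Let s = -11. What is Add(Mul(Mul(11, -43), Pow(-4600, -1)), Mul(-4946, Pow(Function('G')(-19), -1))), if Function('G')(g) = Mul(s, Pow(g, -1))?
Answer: Rational(-432275197, 50600) ≈ -8543.0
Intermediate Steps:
Function('G')(g) = Mul(-11, Pow(g, -1))
Add(Mul(Mul(11, -43), Pow(-4600, -1)), Mul(-4946, Pow(Function('G')(-19), -1))) = Add(Mul(Mul(11, -43), Pow(-4600, -1)), Mul(-4946, Pow(Mul(-11, Pow(-19, -1)), -1))) = Add(Mul(-473, Rational(-1, 4600)), Mul(-4946, Pow(Mul(-11, Rational(-1, 19)), -1))) = Add(Rational(473, 4600), Mul(-4946, Pow(Rational(11, 19), -1))) = Add(Rational(473, 4600), Mul(-4946, Rational(19, 11))) = Add(Rational(473, 4600), Rational(-93974, 11)) = Rational(-432275197, 50600)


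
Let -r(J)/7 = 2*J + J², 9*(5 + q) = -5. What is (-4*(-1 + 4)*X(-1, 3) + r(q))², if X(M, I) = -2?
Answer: 85673536/6561 ≈ 13058.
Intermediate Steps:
q = -50/9 (q = -5 + (⅑)*(-5) = -5 - 5/9 = -50/9 ≈ -5.5556)
r(J) = -14*J - 7*J² (r(J) = -7*(2*J + J²) = -7*(J² + 2*J) = -14*J - 7*J²)
(-4*(-1 + 4)*X(-1, 3) + r(q))² = (-4*(-1 + 4)*(-2) - 7*(-50/9)*(2 - 50/9))² = (-12*(-2) - 7*(-50/9)*(-32/9))² = (-4*(-6) - 11200/81)² = (24 - 11200/81)² = (-9256/81)² = 85673536/6561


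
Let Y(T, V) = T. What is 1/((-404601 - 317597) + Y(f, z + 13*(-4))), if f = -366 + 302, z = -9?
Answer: -1/722262 ≈ -1.3845e-6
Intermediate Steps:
f = -64
1/((-404601 - 317597) + Y(f, z + 13*(-4))) = 1/((-404601 - 317597) - 64) = 1/(-722198 - 64) = 1/(-722262) = -1/722262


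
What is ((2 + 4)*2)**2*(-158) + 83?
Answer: -22669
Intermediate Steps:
((2 + 4)*2)**2*(-158) + 83 = (6*2)**2*(-158) + 83 = 12**2*(-158) + 83 = 144*(-158) + 83 = -22752 + 83 = -22669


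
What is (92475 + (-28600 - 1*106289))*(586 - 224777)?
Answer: 9508837074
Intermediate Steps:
(92475 + (-28600 - 1*106289))*(586 - 224777) = (92475 + (-28600 - 106289))*(-224191) = (92475 - 134889)*(-224191) = -42414*(-224191) = 9508837074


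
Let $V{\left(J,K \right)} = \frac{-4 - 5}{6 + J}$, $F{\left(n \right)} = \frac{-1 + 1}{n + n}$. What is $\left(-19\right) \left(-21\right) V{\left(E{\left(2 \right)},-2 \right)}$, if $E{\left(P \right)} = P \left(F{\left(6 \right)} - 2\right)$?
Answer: $- \frac{3591}{2} \approx -1795.5$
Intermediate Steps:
$F{\left(n \right)} = 0$ ($F{\left(n \right)} = \frac{0}{2 n} = 0 \frac{1}{2 n} = 0$)
$E{\left(P \right)} = - 2 P$ ($E{\left(P \right)} = P \left(0 - 2\right) = P \left(-2\right) = - 2 P$)
$V{\left(J,K \right)} = - \frac{9}{6 + J}$
$\left(-19\right) \left(-21\right) V{\left(E{\left(2 \right)},-2 \right)} = \left(-19\right) \left(-21\right) \left(- \frac{9}{6 - 4}\right) = 399 \left(- \frac{9}{6 - 4}\right) = 399 \left(- \frac{9}{2}\right) = - \frac{3591}{2}$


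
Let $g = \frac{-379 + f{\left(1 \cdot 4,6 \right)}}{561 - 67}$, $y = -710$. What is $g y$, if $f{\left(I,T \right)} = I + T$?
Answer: $\frac{130995}{247} \approx 530.34$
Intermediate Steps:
$g = - \frac{369}{494}$ ($g = \frac{-379 + \left(1 \cdot 4 + 6\right)}{561 - 67} = \frac{-379 + \left(4 + 6\right)}{494} = \left(-379 + 10\right) \frac{1}{494} = \left(-369\right) \frac{1}{494} = - \frac{369}{494} \approx -0.74696$)
$g y = \left(- \frac{369}{494}\right) \left(-710\right) = \frac{130995}{247}$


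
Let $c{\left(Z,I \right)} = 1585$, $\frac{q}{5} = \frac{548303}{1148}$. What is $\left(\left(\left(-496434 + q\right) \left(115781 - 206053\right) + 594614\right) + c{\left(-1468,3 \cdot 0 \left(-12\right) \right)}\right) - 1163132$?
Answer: $\frac{1828515803355}{41} \approx 4.4598 \cdot 10^{10}$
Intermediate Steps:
$q = \frac{391645}{164}$ ($q = 5 \cdot \frac{548303}{1148} = 5 \cdot 548303 \cdot \frac{1}{1148} = 5 \cdot \frac{78329}{164} = \frac{391645}{164} \approx 2388.1$)
$\left(\left(\left(-496434 + q\right) \left(115781 - 206053\right) + 594614\right) + c{\left(-1468,3 \cdot 0 \left(-12\right) \right)}\right) - 1163132 = \left(\left(\left(-496434 + \frac{391645}{164}\right) \left(115781 - 206053\right) + 594614\right) + 1585\right) - 1163132 = \left(\left(\left(- \frac{81023531}{164}\right) \left(-90272\right) + 594614\right) + 1585\right) - 1163132 = \left(\left(\frac{1828539047608}{41} + 594614\right) + 1585\right) - 1163132 = \left(\frac{1828563426782}{41} + 1585\right) - 1163132 = \frac{1828563491767}{41} - 1163132 = \frac{1828515803355}{41}$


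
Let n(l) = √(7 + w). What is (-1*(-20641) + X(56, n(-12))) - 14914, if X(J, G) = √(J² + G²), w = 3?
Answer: 5727 + 11*√26 ≈ 5783.1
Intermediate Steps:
n(l) = √10 (n(l) = √(7 + 3) = √10)
X(J, G) = √(G² + J²)
(-1*(-20641) + X(56, n(-12))) - 14914 = (-1*(-20641) + √((√10)² + 56²)) - 14914 = (20641 + √(10 + 3136)) - 14914 = (20641 + √3146) - 14914 = (20641 + 11*√26) - 14914 = 5727 + 11*√26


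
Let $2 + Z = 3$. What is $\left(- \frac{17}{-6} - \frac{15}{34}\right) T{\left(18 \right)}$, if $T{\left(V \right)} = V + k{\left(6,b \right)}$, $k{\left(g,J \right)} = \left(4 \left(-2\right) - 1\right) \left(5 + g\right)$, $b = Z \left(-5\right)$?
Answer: $- \frac{3294}{17} \approx -193.76$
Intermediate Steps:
$Z = 1$ ($Z = -2 + 3 = 1$)
$b = -5$ ($b = 1 \left(-5\right) = -5$)
$k{\left(g,J \right)} = -45 - 9 g$ ($k{\left(g,J \right)} = \left(-8 - 1\right) \left(5 + g\right) = - 9 \left(5 + g\right) = -45 - 9 g$)
$T{\left(V \right)} = -99 + V$ ($T{\left(V \right)} = V - 99 = -99 + V$)
$\left(- \frac{17}{-6} - \frac{15}{34}\right) T{\left(18 \right)} = \left(- \frac{17}{-6} - \frac{15}{34}\right) \left(-99 + 18\right) = \left(\left(-17\right) \left(- \frac{1}{6}\right) - \frac{15}{34}\right) \left(-81\right) = \left(\frac{17}{6} - \frac{15}{34}\right) \left(-81\right) = \frac{122}{51} \left(-81\right) = - \frac{3294}{17}$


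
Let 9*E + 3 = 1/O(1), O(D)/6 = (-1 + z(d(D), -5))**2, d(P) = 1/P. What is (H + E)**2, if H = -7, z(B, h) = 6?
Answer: 97990201/1822500 ≈ 53.767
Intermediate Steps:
d(P) = 1/P
O(D) = 150 (O(D) = 6*(-1 + 6)**2 = 6*5**2 = 6*25 = 150)
E = -449/1350 (E = -1/3 + (1/9)/150 = -1/3 + (1/9)*(1/150) = -1/3 + 1/1350 = -449/1350 ≈ -0.33259)
(H + E)**2 = (-7 - 449/1350)**2 = (-9899/1350)**2 = 97990201/1822500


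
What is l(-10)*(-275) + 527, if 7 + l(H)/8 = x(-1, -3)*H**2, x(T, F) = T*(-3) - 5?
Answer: 455927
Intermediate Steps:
x(T, F) = -5 - 3*T (x(T, F) = -3*T - 5 = -5 - 3*T)
l(H) = -56 - 16*H**2 (l(H) = -56 + 8*((-5 - 3*(-1))*H**2) = -56 + 8*((-5 + 3)*H**2) = -56 + 8*(-2*H**2) = -56 - 16*H**2)
l(-10)*(-275) + 527 = (-56 - 16*(-10)**2)*(-275) + 527 = (-56 - 16*100)*(-275) + 527 = (-56 - 1600)*(-275) + 527 = -1656*(-275) + 527 = 455400 + 527 = 455927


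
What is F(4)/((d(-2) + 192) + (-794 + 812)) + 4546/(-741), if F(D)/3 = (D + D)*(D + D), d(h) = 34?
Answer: -241738/45201 ≈ -5.3481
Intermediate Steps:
F(D) = 12*D² (F(D) = 3*((D + D)*(D + D)) = 3*((2*D)*(2*D)) = 3*(4*D²) = 12*D²)
F(4)/((d(-2) + 192) + (-794 + 812)) + 4546/(-741) = (12*4²)/((34 + 192) + (-794 + 812)) + 4546/(-741) = (12*16)/(226 + 18) + 4546*(-1/741) = 192/244 - 4546/741 = 192*(1/244) - 4546/741 = 48/61 - 4546/741 = -241738/45201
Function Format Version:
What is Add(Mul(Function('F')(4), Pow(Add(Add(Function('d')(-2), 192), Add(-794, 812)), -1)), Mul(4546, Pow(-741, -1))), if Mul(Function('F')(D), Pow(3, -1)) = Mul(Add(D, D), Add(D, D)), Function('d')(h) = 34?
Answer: Rational(-241738, 45201) ≈ -5.3481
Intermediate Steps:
Function('F')(D) = Mul(12, Pow(D, 2)) (Function('F')(D) = Mul(3, Mul(Add(D, D), Add(D, D))) = Mul(3, Mul(Mul(2, D), Mul(2, D))) = Mul(3, Mul(4, Pow(D, 2))) = Mul(12, Pow(D, 2)))
Add(Mul(Function('F')(4), Pow(Add(Add(Function('d')(-2), 192), Add(-794, 812)), -1)), Mul(4546, Pow(-741, -1))) = Add(Mul(Mul(12, Pow(4, 2)), Pow(Add(Add(34, 192), Add(-794, 812)), -1)), Mul(4546, Pow(-741, -1))) = Add(Mul(Mul(12, 16), Pow(Add(226, 18), -1)), Mul(4546, Rational(-1, 741))) = Add(Mul(192, Pow(244, -1)), Rational(-4546, 741)) = Add(Mul(192, Rational(1, 244)), Rational(-4546, 741)) = Add(Rational(48, 61), Rational(-4546, 741)) = Rational(-241738, 45201)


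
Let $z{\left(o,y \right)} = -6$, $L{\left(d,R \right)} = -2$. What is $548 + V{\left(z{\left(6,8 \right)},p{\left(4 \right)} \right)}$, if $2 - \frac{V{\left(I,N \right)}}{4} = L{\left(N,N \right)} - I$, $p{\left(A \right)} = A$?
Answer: $540$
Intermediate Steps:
$V{\left(I,N \right)} = 16 + 4 I$ ($V{\left(I,N \right)} = 8 - 4 \left(-2 - I\right) = 8 + \left(8 + 4 I\right) = 16 + 4 I$)
$548 + V{\left(z{\left(6,8 \right)},p{\left(4 \right)} \right)} = 548 + \left(16 + 4 \left(-6\right)\right) = 548 + \left(16 - 24\right) = 548 - 8 = 540$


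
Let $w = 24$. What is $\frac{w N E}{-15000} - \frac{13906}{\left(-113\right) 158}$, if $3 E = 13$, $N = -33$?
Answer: $\frac{5622186}{5579375} \approx 1.0077$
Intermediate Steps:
$E = \frac{13}{3}$ ($E = \frac{1}{3} \cdot 13 = \frac{13}{3} \approx 4.3333$)
$\frac{w N E}{-15000} - \frac{13906}{\left(-113\right) 158} = \frac{24 \left(-33\right) \frac{13}{3}}{-15000} - \frac{13906}{\left(-113\right) 158} = \left(-792\right) \frac{13}{3} \left(- \frac{1}{15000}\right) - \frac{13906}{-17854} = \left(-3432\right) \left(- \frac{1}{15000}\right) - - \frac{6953}{8927} = \frac{143}{625} + \frac{6953}{8927} = \frac{5622186}{5579375}$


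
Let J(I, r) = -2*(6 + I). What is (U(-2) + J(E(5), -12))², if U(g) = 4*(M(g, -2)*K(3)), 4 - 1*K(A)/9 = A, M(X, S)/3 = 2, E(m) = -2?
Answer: 43264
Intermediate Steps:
M(X, S) = 6 (M(X, S) = 3*2 = 6)
K(A) = 36 - 9*A
J(I, r) = -12 - 2*I
U(g) = 216 (U(g) = 4*(6*(36 - 9*3)) = 4*(6*(36 - 27)) = 4*(6*9) = 4*54 = 216)
(U(-2) + J(E(5), -12))² = (216 + (-12 - 2*(-2)))² = (216 + (-12 + 4))² = (216 - 8)² = 208² = 43264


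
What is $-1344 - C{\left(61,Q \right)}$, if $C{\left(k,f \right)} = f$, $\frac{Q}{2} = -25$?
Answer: $-1294$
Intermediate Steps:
$Q = -50$ ($Q = 2 \left(-25\right) = -50$)
$-1344 - C{\left(61,Q \right)} = -1344 - -50 = -1344 + 50 = -1294$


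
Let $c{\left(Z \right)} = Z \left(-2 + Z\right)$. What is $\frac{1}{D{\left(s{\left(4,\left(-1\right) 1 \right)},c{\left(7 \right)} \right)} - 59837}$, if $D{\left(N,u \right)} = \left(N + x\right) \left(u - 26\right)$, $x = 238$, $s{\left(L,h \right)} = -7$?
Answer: $- \frac{1}{57758} \approx -1.7314 \cdot 10^{-5}$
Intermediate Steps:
$D{\left(N,u \right)} = \left(-26 + u\right) \left(238 + N\right)$ ($D{\left(N,u \right)} = \left(N + 238\right) \left(u - 26\right) = \left(238 + N\right) \left(-26 + u\right) = \left(-26 + u\right) \left(238 + N\right)$)
$\frac{1}{D{\left(s{\left(4,\left(-1\right) 1 \right)},c{\left(7 \right)} \right)} - 59837} = \frac{1}{\left(-6188 - -182 + 238 \cdot 7 \left(-2 + 7\right) - 7 \cdot 7 \left(-2 + 7\right)\right) - 59837} = \frac{1}{\left(-6188 + 182 + 238 \cdot 7 \cdot 5 - 7 \cdot 7 \cdot 5\right) - 59837} = \frac{1}{\left(-6188 + 182 + 238 \cdot 35 - 245\right) - 59837} = \frac{1}{\left(-6188 + 182 + 8330 - 245\right) - 59837} = \frac{1}{2079 - 59837} = \frac{1}{-57758} = - \frac{1}{57758}$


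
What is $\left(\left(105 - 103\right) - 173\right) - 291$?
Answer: $-462$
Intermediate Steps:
$\left(\left(105 - 103\right) - 173\right) - 291 = \left(2 - 173\right) - 291 = -171 - 291 = -462$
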